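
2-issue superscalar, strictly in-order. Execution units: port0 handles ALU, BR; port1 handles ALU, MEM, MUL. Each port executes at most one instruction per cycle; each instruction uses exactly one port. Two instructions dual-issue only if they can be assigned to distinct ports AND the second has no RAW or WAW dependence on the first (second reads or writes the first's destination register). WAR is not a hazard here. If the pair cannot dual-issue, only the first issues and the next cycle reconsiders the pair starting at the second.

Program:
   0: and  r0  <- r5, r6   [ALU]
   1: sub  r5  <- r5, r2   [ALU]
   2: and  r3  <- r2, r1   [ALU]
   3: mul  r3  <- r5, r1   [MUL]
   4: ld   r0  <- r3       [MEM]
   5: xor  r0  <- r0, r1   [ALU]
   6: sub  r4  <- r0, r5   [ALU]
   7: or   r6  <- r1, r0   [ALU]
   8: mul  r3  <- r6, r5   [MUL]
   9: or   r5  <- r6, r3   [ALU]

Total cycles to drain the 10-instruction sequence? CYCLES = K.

  cy0 -> i0+i1 (and.ALU+sub.ALU) dual
  cy1 -> i2 (and.ALU) WAW r3
  cy2 -> i3 (mul.MUL) no-port MUL/MEM
  cy3 -> i4 (ld.MEM) RAW+WAW r0
  cy4 -> i5 (xor.ALU) RAW r0
  cy5 -> i6+i7 (sub.ALU+or.ALU) dual
  cy6 -> i8 (mul.MUL) RAW r3
  cy7 -> i9 (or.ALU) tail

CYCLES = 8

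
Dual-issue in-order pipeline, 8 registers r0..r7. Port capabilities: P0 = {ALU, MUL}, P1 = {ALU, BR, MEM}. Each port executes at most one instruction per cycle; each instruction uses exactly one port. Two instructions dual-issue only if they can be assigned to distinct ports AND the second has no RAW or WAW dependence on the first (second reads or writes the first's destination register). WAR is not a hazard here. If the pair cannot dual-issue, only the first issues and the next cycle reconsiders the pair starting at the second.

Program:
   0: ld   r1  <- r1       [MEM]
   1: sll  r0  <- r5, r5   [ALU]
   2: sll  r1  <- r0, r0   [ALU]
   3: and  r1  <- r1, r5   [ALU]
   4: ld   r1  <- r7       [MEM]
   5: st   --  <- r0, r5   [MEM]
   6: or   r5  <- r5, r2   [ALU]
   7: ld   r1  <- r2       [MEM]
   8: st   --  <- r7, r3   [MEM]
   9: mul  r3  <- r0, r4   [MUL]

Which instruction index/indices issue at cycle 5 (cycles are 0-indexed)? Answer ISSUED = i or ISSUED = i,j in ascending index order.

0. ld+sll @i0+i1  | pair
1. sll @i2  | RAW+WAW r1
2. and @i3  | WAW r1
3. ld @i4  | no-port MEM/MEM
4. st+or @i5+i6  | pair
5. ld @i7  | no-port MEM/MEM
6. st+mul @i8+i9  | pair

ISSUED = 7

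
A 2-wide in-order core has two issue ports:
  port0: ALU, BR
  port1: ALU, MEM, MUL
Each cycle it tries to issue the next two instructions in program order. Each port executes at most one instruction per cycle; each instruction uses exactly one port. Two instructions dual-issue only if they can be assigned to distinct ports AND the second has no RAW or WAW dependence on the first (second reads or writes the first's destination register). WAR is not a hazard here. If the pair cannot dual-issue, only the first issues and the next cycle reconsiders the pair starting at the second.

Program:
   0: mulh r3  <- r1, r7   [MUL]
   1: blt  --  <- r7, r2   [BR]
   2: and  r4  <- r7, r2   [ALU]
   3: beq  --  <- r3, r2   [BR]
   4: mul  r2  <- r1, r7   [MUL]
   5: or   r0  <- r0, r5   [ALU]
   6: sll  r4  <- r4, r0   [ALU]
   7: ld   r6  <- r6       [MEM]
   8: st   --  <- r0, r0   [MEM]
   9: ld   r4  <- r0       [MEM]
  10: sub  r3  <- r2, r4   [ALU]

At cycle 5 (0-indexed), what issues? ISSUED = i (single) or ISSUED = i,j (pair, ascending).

[0] i0,i1  mulh+blt  -- pair
[1] i2,i3  and+beq  -- pair
[2] i4,i5  mul+or  -- pair
[3] i6,i7  sll+ld  -- pair
[4] i8  st  -- no-port MEM/MEM
[5] i9  ld  -- RAW r4
[6] i10  sub  -- tail

ISSUED = 9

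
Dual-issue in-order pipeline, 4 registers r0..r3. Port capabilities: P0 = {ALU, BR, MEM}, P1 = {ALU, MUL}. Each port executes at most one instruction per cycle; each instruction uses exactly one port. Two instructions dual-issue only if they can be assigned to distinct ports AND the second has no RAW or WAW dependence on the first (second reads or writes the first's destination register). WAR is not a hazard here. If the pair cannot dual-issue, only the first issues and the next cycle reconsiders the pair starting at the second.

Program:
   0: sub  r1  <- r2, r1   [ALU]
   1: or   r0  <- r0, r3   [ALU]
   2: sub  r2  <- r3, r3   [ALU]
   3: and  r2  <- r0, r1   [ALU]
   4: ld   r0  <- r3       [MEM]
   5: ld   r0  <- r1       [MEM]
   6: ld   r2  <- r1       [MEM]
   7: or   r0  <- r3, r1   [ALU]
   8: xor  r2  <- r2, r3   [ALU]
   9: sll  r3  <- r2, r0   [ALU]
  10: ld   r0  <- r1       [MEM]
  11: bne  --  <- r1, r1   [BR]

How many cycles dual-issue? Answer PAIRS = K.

PAIRS = 4

[0] i0/i1  sub/or  -- pair
[1] i2  sub  -- WAW r2
[2] i3/i4  and/ld  -- pair
[3] i5  ld  -- no-port MEM/MEM
[4] i6/i7  ld/or  -- pair
[5] i8  xor  -- RAW r2
[6] i9/i10  sll/ld  -- pair
[7] i11  bne  -- tail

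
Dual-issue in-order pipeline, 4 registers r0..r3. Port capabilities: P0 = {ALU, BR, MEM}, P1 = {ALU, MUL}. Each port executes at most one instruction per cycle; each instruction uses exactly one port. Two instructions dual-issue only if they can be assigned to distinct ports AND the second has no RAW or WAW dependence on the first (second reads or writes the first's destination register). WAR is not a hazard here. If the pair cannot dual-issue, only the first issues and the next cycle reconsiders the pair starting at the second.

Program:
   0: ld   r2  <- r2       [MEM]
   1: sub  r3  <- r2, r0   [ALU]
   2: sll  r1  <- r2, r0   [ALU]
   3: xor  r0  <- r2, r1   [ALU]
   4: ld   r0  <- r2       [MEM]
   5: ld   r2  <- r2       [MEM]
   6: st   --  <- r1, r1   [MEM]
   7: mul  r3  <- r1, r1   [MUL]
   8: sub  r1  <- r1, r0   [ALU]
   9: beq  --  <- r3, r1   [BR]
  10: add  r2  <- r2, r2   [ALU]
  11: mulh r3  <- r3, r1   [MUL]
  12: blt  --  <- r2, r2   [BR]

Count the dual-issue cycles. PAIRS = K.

PAIRS = 4

0. ld @i0  | RAW r2
1. sub sll @i1+i2  | 2-wide
2. xor @i3  | WAW r0
3. ld @i4  | no-port MEM/MEM
4. ld @i5  | no-port MEM/MEM
5. st mul @i6+i7  | 2-wide
6. sub @i8  | RAW r1
7. beq add @i9+i10  | 2-wide
8. mulh blt @i11+i12  | 2-wide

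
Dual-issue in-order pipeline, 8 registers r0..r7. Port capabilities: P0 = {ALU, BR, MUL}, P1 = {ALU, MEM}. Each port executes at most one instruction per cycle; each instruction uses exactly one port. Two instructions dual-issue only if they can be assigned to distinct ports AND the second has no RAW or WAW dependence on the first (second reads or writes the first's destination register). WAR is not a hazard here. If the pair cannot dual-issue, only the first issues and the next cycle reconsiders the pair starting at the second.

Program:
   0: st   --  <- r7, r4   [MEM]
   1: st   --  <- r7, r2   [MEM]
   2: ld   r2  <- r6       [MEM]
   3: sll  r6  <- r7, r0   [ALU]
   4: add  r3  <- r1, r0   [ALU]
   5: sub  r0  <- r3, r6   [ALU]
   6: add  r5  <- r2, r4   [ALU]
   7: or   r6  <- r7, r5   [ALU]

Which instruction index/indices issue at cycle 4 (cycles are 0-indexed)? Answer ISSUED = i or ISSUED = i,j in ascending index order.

[0] i0  st  -- no-port MEM/MEM
[1] i1  st  -- no-port MEM/MEM
[2] i2&i3  ld/sll  -- pair
[3] i4  add  -- RAW r3
[4] i5&i6  sub/add  -- pair
[5] i7  or  -- tail

ISSUED = 5,6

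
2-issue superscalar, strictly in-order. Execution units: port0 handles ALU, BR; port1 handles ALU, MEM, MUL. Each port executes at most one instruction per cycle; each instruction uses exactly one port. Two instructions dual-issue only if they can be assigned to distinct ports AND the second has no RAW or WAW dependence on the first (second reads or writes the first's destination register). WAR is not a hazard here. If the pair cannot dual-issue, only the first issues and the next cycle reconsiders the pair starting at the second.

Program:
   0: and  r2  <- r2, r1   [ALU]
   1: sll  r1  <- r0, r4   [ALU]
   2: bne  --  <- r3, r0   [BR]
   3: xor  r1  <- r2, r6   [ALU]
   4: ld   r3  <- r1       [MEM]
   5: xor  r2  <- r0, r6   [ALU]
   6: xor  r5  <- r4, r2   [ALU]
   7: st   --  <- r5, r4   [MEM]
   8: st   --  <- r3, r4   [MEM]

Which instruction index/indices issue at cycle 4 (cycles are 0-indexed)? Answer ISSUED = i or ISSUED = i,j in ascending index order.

ISSUED = 7

#0 head=0: and/sll i0&i1 dual
#1 head=2: bne/xor i2&i3 dual
#2 head=4: ld/xor i4&i5 dual
#3 head=6: xor i6 RAW r5
#4 head=7: st i7 no-port MEM/MEM
#5 head=8: st i8 tail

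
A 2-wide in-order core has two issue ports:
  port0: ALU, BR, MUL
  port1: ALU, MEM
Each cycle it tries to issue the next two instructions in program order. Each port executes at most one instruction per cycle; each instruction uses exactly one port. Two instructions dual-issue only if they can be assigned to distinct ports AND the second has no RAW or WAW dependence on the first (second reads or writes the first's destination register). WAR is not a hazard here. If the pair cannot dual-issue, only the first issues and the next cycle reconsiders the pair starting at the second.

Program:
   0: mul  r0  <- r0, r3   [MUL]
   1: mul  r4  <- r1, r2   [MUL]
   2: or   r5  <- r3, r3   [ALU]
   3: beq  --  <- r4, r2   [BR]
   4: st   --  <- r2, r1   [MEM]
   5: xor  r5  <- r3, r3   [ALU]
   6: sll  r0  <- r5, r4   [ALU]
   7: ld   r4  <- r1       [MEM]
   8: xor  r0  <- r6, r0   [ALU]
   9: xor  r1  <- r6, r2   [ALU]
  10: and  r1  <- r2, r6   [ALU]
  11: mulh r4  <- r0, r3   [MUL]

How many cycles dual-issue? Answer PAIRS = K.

PAIRS = 5

[0] i0  mul.MUL  -- no-port MUL/MUL
[1] i1/i2  mul.MUL or.ALU  -- pair
[2] i3/i4  beq.BR st.MEM  -- pair
[3] i5  xor.ALU  -- RAW r5
[4] i6/i7  sll.ALU ld.MEM  -- pair
[5] i8/i9  xor.ALU xor.ALU  -- pair
[6] i10/i11  and.ALU mulh.MUL  -- pair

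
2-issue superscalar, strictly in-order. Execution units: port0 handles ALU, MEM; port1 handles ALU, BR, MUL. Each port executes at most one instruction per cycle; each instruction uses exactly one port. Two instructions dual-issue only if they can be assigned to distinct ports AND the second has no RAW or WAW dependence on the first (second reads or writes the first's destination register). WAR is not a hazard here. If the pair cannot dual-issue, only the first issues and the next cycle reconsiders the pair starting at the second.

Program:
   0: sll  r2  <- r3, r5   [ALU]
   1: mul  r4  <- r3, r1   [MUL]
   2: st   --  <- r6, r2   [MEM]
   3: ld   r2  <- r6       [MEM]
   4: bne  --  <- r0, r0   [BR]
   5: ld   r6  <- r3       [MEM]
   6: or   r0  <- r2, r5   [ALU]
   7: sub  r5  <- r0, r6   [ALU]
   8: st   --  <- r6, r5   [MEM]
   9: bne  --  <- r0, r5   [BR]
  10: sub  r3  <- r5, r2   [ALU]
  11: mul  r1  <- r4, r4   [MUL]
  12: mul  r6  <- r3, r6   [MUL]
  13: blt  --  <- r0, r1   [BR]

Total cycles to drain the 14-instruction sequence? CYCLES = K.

#0 head=0: sll mul i0/i1 pair
#1 head=2: st i2 no-port MEM/MEM
#2 head=3: ld bne i3/i4 pair
#3 head=5: ld or i5/i6 pair
#4 head=7: sub i7 RAW r5
#5 head=8: st bne i8/i9 pair
#6 head=10: sub mul i10/i11 pair
#7 head=12: mul i12 no-port MUL/BR
#8 head=13: blt i13 tail

CYCLES = 9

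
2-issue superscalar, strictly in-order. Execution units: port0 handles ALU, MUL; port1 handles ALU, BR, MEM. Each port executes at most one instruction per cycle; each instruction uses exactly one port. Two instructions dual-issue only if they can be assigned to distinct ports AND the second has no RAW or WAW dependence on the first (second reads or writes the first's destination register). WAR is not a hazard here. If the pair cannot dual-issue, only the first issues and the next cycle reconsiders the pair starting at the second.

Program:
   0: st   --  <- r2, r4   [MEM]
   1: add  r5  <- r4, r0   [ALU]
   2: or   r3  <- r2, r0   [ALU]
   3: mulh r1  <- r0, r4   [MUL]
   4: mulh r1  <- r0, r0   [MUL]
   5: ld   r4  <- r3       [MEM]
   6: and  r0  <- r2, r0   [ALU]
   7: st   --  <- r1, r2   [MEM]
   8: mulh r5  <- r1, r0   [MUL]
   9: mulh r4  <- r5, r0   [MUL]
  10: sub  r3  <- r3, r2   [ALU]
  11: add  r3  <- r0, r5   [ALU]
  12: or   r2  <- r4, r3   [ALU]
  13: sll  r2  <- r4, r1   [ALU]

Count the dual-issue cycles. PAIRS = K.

#0 head=0: st/add i0/i1 pair
#1 head=2: or/mulh i2/i3 pair
#2 head=4: mulh/ld i4/i5 pair
#3 head=6: and/st i6/i7 pair
#4 head=8: mulh i8 no-port MUL/MUL
#5 head=9: mulh/sub i9/i10 pair
#6 head=11: add i11 RAW r3
#7 head=12: or i12 WAW r2
#8 head=13: sll i13 tail

PAIRS = 5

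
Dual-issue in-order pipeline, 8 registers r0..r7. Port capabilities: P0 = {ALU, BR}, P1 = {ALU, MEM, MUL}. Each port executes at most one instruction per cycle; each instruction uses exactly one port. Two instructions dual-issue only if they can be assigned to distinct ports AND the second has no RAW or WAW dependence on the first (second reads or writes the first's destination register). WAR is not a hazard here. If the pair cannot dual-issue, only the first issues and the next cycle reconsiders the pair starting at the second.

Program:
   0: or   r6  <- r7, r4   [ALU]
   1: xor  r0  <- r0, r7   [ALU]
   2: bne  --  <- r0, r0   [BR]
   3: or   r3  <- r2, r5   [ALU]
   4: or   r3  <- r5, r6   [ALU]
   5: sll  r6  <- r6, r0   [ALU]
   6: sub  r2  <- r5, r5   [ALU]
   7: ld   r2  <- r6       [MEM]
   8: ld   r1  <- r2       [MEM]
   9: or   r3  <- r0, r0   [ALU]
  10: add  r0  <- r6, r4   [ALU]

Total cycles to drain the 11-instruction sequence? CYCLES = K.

[0] i0/i1  or+xor  -- pair
[1] i2/i3  bne+or  -- pair
[2] i4/i5  or+sll  -- pair
[3] i6  sub  -- WAW r2
[4] i7  ld  -- no-port MEM/MEM
[5] i8/i9  ld+or  -- pair
[6] i10  add  -- tail

CYCLES = 7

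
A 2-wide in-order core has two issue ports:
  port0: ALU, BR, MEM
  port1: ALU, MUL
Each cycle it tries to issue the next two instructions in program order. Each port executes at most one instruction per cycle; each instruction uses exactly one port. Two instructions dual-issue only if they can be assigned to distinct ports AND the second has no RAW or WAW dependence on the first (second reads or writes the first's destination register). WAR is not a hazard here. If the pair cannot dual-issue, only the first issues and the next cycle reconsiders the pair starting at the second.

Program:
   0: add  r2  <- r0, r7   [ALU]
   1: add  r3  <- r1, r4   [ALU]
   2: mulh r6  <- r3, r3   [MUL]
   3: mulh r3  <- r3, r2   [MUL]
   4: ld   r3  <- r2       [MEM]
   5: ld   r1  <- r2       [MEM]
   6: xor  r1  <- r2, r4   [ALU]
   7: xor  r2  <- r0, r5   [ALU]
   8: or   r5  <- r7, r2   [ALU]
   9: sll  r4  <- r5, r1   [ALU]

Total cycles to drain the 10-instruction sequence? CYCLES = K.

c0: i0/i1 add/add  pair
c1: i2 mulh  no-port MUL/MUL
c2: i3 mulh  WAW r3
c3: i4 ld  no-port MEM/MEM
c4: i5 ld  WAW r1
c5: i6/i7 xor/xor  pair
c6: i8 or  RAW r5
c7: i9 sll  tail

CYCLES = 8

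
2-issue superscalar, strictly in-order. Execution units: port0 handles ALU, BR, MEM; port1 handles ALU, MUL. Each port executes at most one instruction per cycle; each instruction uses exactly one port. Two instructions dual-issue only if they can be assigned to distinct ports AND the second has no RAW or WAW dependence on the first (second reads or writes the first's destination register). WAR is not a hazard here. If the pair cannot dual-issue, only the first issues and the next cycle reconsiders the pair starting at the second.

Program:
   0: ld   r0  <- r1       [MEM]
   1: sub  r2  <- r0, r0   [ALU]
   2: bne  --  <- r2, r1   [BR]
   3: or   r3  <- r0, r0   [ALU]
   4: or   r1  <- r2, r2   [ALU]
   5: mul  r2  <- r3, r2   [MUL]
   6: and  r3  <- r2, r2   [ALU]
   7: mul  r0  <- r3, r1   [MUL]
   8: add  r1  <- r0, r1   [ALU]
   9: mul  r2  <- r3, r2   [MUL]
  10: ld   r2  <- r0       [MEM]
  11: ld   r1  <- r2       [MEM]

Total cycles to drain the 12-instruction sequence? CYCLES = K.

CYCLES = 9

  cy0 -> i0 (ld) RAW r0
  cy1 -> i1 (sub) RAW r2
  cy2 -> i2,i3 (bne+or) 2-wide
  cy3 -> i4,i5 (or+mul) 2-wide
  cy4 -> i6 (and) RAW r3
  cy5 -> i7 (mul) RAW r0
  cy6 -> i8,i9 (add+mul) 2-wide
  cy7 -> i10 (ld) no-port MEM/MEM
  cy8 -> i11 (ld) tail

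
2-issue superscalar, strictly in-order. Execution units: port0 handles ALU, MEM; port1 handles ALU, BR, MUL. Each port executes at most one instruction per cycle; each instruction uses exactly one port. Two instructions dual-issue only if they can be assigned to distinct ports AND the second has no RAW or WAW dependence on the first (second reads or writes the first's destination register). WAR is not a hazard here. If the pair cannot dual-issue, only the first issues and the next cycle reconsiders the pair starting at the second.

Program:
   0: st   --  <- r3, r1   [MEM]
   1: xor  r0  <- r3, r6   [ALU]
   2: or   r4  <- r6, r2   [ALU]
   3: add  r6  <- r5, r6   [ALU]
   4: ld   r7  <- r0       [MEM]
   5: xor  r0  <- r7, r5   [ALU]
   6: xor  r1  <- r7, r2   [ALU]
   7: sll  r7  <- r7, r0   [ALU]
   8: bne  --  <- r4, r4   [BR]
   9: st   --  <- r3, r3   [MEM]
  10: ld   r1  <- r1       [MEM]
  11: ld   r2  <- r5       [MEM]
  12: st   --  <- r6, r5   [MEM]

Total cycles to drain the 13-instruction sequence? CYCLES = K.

[0] i0/i1  st/xor  -- 2-wide
[1] i2/i3  or/add  -- 2-wide
[2] i4  ld  -- RAW r7
[3] i5/i6  xor/xor  -- 2-wide
[4] i7/i8  sll/bne  -- 2-wide
[5] i9  st  -- no-port MEM/MEM
[6] i10  ld  -- no-port MEM/MEM
[7] i11  ld  -- no-port MEM/MEM
[8] i12  st  -- tail

CYCLES = 9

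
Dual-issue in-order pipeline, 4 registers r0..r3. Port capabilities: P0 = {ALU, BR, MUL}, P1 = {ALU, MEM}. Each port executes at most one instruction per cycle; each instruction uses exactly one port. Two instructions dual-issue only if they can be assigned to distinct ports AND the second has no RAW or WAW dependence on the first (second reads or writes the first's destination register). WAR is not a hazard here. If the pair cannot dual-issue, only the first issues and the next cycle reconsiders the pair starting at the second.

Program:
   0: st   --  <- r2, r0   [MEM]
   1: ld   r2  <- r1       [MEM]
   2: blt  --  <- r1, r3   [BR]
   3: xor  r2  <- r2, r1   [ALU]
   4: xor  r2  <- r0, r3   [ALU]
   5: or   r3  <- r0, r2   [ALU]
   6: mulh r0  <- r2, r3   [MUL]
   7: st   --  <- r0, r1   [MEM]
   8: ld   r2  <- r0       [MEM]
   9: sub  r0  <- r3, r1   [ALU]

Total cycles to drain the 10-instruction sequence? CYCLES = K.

#0 head=0: st i0 no-port MEM/MEM
#1 head=1: ld;blt i1+i2 2-wide
#2 head=3: xor i3 WAW r2
#3 head=4: xor i4 RAW r2
#4 head=5: or i5 RAW r3
#5 head=6: mulh i6 RAW r0
#6 head=7: st i7 no-port MEM/MEM
#7 head=8: ld;sub i8+i9 2-wide

CYCLES = 8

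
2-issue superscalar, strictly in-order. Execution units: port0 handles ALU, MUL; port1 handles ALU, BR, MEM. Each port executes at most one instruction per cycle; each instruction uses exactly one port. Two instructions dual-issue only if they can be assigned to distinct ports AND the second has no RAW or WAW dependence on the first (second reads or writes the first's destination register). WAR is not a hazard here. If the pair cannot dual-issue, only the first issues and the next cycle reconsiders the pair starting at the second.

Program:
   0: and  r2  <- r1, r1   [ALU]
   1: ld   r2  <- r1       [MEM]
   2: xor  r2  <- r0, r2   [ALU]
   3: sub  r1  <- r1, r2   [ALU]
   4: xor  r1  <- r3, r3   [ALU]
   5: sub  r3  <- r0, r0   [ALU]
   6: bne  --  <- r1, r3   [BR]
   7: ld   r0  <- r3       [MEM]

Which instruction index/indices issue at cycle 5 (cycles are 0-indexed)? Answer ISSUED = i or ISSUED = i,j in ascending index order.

  cy0 -> i0 (and) WAW r2
  cy1 -> i1 (ld) RAW+WAW r2
  cy2 -> i2 (xor) RAW r2
  cy3 -> i3 (sub) WAW r1
  cy4 -> i4+i5 (xor sub) pair
  cy5 -> i6 (bne) no-port BR/MEM
  cy6 -> i7 (ld) tail

ISSUED = 6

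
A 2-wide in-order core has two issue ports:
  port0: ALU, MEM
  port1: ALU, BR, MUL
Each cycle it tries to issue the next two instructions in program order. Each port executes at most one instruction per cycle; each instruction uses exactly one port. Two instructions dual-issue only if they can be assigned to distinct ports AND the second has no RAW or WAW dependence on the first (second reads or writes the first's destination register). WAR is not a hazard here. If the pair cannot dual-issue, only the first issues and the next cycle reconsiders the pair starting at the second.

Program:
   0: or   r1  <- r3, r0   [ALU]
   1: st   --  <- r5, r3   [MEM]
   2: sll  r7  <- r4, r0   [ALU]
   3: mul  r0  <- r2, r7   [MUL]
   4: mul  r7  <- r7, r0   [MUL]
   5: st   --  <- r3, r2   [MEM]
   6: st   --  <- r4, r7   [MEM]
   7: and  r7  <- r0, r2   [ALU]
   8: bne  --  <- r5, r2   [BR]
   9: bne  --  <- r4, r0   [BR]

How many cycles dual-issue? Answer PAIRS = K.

[0] i0&i1  or;st  -- dual
[1] i2  sll  -- RAW r7
[2] i3  mul  -- no-port MUL/MUL
[3] i4&i5  mul;st  -- dual
[4] i6&i7  st;and  -- dual
[5] i8  bne  -- no-port BR/BR
[6] i9  bne  -- tail

PAIRS = 3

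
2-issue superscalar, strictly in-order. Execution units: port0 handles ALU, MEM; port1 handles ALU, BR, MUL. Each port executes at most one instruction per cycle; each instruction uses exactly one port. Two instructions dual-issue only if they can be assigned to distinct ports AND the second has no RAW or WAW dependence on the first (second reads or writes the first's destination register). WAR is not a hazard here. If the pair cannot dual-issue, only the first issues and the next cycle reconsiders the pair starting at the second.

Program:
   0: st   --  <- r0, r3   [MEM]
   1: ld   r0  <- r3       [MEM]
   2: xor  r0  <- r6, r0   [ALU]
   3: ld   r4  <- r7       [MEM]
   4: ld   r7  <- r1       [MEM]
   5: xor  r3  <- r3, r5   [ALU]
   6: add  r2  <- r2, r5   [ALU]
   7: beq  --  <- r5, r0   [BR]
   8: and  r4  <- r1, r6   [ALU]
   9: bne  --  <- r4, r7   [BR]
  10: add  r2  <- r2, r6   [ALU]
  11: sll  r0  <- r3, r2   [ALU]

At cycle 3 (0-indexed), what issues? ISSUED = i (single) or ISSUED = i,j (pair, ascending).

ISSUED = 4,5

  cy0 -> i0 (st) no-port MEM/MEM
  cy1 -> i1 (ld) RAW+WAW r0
  cy2 -> i2&i3 (xor;ld) dual
  cy3 -> i4&i5 (ld;xor) dual
  cy4 -> i6&i7 (add;beq) dual
  cy5 -> i8 (and) RAW r4
  cy6 -> i9&i10 (bne;add) dual
  cy7 -> i11 (sll) tail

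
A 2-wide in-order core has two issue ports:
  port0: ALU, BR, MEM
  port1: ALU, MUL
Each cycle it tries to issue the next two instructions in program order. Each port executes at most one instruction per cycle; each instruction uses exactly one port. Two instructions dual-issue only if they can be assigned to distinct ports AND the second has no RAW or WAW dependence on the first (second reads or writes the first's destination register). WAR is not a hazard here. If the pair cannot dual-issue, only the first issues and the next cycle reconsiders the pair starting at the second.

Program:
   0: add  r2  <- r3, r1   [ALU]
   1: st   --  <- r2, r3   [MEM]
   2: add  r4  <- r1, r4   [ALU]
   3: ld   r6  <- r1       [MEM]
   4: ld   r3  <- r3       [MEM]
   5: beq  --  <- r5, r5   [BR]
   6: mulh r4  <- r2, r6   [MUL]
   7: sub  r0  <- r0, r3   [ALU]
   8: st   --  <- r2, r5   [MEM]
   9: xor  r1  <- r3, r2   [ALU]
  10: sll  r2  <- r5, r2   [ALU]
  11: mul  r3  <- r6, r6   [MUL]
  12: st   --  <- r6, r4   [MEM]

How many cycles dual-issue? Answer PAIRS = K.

PAIRS = 5

0. add @i0  | RAW r2
1. st/add @i1&i2  | dual
2. ld @i3  | no-port MEM/MEM
3. ld @i4  | no-port MEM/BR
4. beq/mulh @i5&i6  | dual
5. sub/st @i7&i8  | dual
6. xor/sll @i9&i10  | dual
7. mul/st @i11&i12  | dual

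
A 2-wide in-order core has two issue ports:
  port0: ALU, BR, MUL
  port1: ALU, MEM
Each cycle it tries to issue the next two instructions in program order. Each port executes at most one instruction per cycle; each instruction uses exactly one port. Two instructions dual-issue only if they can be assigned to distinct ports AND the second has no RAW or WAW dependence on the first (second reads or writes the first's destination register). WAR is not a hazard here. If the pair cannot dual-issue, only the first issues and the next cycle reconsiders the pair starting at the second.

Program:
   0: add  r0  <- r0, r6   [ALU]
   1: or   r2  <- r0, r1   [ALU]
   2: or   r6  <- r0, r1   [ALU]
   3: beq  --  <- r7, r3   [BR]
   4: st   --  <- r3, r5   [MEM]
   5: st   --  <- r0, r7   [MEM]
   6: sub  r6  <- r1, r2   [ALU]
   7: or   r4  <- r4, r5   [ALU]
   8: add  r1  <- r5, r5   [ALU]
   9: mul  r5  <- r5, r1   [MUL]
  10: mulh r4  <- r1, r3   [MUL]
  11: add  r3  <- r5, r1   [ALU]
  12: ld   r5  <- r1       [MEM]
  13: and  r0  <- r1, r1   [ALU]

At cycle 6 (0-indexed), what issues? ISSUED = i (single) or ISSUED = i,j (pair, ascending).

ISSUED = 10,11

t=0 i0:add.ALU ; RAW r0
t=1 i1,i2:or.ALU/or.ALU ; pair
t=2 i3,i4:beq.BR/st.MEM ; pair
t=3 i5,i6:st.MEM/sub.ALU ; pair
t=4 i7,i8:or.ALU/add.ALU ; pair
t=5 i9:mul.MUL ; no-port MUL/MUL
t=6 i10,i11:mulh.MUL/add.ALU ; pair
t=7 i12,i13:ld.MEM/and.ALU ; pair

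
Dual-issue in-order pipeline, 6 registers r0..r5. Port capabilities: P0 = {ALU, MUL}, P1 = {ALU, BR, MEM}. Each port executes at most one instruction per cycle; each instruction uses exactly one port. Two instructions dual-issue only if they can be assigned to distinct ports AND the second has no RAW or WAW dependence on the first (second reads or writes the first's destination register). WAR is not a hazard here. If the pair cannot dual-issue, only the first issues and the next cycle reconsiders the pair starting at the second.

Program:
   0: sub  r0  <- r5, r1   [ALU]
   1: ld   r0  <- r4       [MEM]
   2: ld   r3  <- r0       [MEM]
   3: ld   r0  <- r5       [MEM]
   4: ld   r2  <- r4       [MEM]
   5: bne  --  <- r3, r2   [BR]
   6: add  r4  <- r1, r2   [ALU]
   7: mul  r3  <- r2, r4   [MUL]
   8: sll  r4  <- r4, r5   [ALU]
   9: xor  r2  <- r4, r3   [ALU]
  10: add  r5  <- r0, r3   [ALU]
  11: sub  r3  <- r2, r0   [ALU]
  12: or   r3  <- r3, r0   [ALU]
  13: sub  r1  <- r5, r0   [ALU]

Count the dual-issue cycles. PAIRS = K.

c0: i0 sub  WAW r0
c1: i1 ld  no-port MEM/MEM
c2: i2 ld  no-port MEM/MEM
c3: i3 ld  no-port MEM/MEM
c4: i4 ld  no-port MEM/BR
c5: i5,i6 bne+add  2-wide
c6: i7,i8 mul+sll  2-wide
c7: i9,i10 xor+add  2-wide
c8: i11 sub  RAW+WAW r3
c9: i12,i13 or+sub  2-wide

PAIRS = 4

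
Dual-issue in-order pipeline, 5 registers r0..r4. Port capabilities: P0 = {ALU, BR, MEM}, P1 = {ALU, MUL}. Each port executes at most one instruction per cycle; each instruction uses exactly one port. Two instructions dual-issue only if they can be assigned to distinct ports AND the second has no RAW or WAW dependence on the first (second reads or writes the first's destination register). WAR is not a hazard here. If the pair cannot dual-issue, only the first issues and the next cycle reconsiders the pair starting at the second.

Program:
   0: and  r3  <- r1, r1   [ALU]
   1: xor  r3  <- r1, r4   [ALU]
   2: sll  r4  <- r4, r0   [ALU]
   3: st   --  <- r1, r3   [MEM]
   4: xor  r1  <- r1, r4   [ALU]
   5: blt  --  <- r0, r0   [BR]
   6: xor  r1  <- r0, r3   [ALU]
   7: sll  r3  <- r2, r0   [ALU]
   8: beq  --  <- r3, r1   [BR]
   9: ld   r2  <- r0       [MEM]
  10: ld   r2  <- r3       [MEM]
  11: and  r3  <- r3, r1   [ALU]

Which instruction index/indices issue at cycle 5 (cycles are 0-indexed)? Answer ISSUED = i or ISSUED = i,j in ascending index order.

ISSUED = 8

#0 head=0: and.ALU i0 WAW r3
#1 head=1: xor.ALU sll.ALU i1&i2 2-wide
#2 head=3: st.MEM xor.ALU i3&i4 2-wide
#3 head=5: blt.BR xor.ALU i5&i6 2-wide
#4 head=7: sll.ALU i7 RAW r3
#5 head=8: beq.BR i8 no-port BR/MEM
#6 head=9: ld.MEM i9 no-port MEM/MEM
#7 head=10: ld.MEM and.ALU i10&i11 2-wide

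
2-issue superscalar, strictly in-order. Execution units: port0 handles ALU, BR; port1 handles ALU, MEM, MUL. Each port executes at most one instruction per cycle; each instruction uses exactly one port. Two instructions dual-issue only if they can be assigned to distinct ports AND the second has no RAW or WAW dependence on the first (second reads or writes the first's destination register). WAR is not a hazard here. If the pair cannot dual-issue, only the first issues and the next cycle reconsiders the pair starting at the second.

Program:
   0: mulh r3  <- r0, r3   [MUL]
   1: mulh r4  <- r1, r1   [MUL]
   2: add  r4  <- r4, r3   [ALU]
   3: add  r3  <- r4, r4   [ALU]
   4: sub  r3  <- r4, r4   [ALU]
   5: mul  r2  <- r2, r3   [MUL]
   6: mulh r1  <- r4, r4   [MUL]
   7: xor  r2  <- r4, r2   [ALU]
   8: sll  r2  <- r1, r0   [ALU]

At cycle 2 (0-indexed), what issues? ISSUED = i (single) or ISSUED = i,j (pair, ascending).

t=0 i0:mulh.MUL ; no-port MUL/MUL
t=1 i1:mulh.MUL ; RAW+WAW r4
t=2 i2:add.ALU ; RAW r4
t=3 i3:add.ALU ; WAW r3
t=4 i4:sub.ALU ; RAW r3
t=5 i5:mul.MUL ; no-port MUL/MUL
t=6 i6&i7:mulh.MUL+xor.ALU ; 2-wide
t=7 i8:sll.ALU ; tail

ISSUED = 2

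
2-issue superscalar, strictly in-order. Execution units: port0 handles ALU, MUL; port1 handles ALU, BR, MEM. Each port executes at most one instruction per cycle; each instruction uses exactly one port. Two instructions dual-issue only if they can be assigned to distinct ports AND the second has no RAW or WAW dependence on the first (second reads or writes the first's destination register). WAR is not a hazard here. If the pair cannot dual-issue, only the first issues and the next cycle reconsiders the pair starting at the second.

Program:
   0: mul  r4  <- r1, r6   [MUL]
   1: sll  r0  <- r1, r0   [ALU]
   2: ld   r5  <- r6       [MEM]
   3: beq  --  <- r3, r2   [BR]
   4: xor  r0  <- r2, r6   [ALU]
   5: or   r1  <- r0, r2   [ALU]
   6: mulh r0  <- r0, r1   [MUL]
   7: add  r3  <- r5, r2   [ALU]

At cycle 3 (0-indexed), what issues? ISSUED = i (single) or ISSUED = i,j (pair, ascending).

ISSUED = 5

0. mul.MUL+sll.ALU @i0/i1  | 2-wide
1. ld.MEM @i2  | no-port MEM/BR
2. beq.BR+xor.ALU @i3/i4  | 2-wide
3. or.ALU @i5  | RAW r1
4. mulh.MUL+add.ALU @i6/i7  | 2-wide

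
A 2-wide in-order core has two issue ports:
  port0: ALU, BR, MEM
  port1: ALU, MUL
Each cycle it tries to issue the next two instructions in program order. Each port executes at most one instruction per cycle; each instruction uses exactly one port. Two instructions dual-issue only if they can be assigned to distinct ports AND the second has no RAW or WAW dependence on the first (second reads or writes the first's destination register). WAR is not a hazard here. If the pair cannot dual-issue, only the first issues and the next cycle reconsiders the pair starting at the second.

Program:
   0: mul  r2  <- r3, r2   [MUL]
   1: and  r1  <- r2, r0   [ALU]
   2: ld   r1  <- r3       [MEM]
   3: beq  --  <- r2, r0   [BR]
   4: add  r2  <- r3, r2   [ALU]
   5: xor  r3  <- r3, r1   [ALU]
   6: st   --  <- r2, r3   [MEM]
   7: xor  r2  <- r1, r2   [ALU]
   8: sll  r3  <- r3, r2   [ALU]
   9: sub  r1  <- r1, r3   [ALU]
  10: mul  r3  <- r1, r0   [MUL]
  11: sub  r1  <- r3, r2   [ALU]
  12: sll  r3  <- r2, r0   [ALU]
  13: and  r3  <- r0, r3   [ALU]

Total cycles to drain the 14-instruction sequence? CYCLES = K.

[0] i0  mul.MUL  -- RAW r2
[1] i1  and.ALU  -- WAW r1
[2] i2  ld.MEM  -- no-port MEM/BR
[3] i3/i4  beq.BR/add.ALU  -- dual
[4] i5  xor.ALU  -- RAW r3
[5] i6/i7  st.MEM/xor.ALU  -- dual
[6] i8  sll.ALU  -- RAW r3
[7] i9  sub.ALU  -- RAW r1
[8] i10  mul.MUL  -- RAW r3
[9] i11/i12  sub.ALU/sll.ALU  -- dual
[10] i13  and.ALU  -- tail

CYCLES = 11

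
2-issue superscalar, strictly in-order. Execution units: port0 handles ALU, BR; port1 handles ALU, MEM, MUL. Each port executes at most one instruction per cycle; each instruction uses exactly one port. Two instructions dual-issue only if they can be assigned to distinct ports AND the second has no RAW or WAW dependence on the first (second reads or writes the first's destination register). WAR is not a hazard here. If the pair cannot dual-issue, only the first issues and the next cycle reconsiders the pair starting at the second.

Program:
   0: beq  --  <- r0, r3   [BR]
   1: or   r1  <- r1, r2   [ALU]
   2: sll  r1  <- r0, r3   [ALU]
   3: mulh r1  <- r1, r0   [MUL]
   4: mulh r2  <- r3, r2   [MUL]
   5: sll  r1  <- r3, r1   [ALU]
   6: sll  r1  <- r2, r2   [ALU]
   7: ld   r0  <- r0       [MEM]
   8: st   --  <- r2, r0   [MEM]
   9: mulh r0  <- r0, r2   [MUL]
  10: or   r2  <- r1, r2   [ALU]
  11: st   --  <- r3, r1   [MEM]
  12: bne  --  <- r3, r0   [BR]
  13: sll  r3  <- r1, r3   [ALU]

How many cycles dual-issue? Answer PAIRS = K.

PAIRS = 5

0. beq.BR or.ALU @i0,i1  | 2-wide
1. sll.ALU @i2  | RAW+WAW r1
2. mulh.MUL @i3  | no-port MUL/MUL
3. mulh.MUL sll.ALU @i4,i5  | 2-wide
4. sll.ALU ld.MEM @i6,i7  | 2-wide
5. st.MEM @i8  | no-port MEM/MUL
6. mulh.MUL or.ALU @i9,i10  | 2-wide
7. st.MEM bne.BR @i11,i12  | 2-wide
8. sll.ALU @i13  | tail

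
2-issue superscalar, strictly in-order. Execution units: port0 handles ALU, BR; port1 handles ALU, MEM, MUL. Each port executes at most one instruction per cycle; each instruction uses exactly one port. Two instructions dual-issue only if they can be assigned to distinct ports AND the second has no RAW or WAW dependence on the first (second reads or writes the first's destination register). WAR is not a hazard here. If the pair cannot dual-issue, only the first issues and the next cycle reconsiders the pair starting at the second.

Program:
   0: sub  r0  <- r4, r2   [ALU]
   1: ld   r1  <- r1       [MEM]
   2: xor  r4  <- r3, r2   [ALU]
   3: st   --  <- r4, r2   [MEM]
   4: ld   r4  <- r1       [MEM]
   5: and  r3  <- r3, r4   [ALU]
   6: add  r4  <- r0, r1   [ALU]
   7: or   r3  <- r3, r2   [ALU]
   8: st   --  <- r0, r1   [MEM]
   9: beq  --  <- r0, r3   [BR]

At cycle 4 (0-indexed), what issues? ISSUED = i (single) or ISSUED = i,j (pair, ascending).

#0 head=0: sub.ALU+ld.MEM i0+i1 pair
#1 head=2: xor.ALU i2 RAW r4
#2 head=3: st.MEM i3 no-port MEM/MEM
#3 head=4: ld.MEM i4 RAW r4
#4 head=5: and.ALU+add.ALU i5+i6 pair
#5 head=7: or.ALU+st.MEM i7+i8 pair
#6 head=9: beq.BR i9 tail

ISSUED = 5,6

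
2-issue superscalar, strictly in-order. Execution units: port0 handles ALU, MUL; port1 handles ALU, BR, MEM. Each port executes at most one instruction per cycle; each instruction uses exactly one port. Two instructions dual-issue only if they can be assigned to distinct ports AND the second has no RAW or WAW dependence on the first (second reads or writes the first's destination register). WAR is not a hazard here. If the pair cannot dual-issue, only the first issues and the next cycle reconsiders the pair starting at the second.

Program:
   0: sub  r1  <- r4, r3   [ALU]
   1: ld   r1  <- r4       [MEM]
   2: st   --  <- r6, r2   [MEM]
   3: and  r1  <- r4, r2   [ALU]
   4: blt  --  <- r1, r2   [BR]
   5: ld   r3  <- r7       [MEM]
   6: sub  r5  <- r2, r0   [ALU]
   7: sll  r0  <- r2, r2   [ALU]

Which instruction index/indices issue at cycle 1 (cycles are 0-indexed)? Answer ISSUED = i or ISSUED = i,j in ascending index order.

  cy0 -> i0 (sub) WAW r1
  cy1 -> i1 (ld) no-port MEM/MEM
  cy2 -> i2+i3 (st;and) 2-wide
  cy3 -> i4 (blt) no-port BR/MEM
  cy4 -> i5+i6 (ld;sub) 2-wide
  cy5 -> i7 (sll) tail

ISSUED = 1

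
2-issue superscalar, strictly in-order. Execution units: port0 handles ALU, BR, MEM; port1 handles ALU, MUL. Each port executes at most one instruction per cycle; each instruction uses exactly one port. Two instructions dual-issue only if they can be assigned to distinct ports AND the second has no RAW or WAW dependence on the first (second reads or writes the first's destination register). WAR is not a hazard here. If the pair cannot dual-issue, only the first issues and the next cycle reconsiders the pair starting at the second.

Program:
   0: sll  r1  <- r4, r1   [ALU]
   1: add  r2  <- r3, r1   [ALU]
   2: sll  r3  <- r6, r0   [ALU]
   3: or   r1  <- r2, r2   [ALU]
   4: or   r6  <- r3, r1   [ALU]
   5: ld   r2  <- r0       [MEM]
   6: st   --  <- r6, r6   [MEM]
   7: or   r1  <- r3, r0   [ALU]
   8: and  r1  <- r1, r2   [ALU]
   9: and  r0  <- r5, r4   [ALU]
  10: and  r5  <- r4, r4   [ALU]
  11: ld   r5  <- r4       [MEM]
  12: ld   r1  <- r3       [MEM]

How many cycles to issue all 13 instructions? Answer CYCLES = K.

CYCLES = 9

  cy0 -> i0 (sll) RAW r1
  cy1 -> i1/i2 (add;sll) 2-wide
  cy2 -> i3 (or) RAW r1
  cy3 -> i4/i5 (or;ld) 2-wide
  cy4 -> i6/i7 (st;or) 2-wide
  cy5 -> i8/i9 (and;and) 2-wide
  cy6 -> i10 (and) WAW r5
  cy7 -> i11 (ld) no-port MEM/MEM
  cy8 -> i12 (ld) tail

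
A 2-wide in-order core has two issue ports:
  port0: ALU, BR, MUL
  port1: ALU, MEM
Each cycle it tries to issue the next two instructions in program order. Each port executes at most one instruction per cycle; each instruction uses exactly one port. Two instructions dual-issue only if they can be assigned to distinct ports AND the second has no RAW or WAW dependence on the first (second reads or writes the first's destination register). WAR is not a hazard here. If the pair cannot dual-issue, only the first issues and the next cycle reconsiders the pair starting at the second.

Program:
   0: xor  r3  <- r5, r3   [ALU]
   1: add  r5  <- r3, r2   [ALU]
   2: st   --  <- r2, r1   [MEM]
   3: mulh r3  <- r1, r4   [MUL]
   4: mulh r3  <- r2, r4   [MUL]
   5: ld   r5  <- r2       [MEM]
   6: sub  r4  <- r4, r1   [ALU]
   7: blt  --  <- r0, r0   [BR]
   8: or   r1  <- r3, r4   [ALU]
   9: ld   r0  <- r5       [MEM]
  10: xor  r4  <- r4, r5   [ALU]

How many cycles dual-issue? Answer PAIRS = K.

#0 head=0: xor.ALU i0 RAW r3
#1 head=1: add.ALU st.MEM i1+i2 2-wide
#2 head=3: mulh.MUL i3 no-port MUL/MUL
#3 head=4: mulh.MUL ld.MEM i4+i5 2-wide
#4 head=6: sub.ALU blt.BR i6+i7 2-wide
#5 head=8: or.ALU ld.MEM i8+i9 2-wide
#6 head=10: xor.ALU i10 tail

PAIRS = 4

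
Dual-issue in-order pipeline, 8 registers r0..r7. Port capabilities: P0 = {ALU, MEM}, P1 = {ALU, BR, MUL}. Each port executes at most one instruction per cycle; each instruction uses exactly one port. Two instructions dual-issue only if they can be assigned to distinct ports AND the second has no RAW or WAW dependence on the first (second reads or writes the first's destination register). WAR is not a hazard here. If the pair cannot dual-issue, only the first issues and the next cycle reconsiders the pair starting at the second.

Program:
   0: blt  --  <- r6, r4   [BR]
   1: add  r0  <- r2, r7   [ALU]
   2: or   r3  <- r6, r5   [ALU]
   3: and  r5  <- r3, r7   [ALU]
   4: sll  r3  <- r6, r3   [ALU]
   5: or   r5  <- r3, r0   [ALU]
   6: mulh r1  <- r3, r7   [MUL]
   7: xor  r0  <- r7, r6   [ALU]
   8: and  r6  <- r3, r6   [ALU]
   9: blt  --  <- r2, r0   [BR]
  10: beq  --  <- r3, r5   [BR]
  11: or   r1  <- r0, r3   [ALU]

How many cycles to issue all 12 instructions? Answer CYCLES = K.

CYCLES = 7

c0: i0/i1 blt;add  2-wide
c1: i2 or  RAW r3
c2: i3/i4 and;sll  2-wide
c3: i5/i6 or;mulh  2-wide
c4: i7/i8 xor;and  2-wide
c5: i9 blt  no-port BR/BR
c6: i10/i11 beq;or  2-wide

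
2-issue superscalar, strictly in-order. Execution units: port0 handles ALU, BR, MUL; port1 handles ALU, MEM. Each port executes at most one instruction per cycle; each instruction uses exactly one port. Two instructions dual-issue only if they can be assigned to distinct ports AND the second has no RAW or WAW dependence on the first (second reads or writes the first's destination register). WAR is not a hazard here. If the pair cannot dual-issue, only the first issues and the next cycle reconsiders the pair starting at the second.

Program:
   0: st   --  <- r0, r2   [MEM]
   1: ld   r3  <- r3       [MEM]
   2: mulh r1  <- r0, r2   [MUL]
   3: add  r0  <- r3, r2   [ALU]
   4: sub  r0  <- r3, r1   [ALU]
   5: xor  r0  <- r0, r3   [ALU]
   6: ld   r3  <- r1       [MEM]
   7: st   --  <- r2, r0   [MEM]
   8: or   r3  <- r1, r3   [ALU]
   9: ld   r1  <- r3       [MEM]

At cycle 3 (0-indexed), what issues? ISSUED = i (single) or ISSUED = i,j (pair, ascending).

ISSUED = 4

  cy0 -> i0 (st.MEM) no-port MEM/MEM
  cy1 -> i1&i2 (ld.MEM+mulh.MUL) dual
  cy2 -> i3 (add.ALU) WAW r0
  cy3 -> i4 (sub.ALU) RAW+WAW r0
  cy4 -> i5&i6 (xor.ALU+ld.MEM) dual
  cy5 -> i7&i8 (st.MEM+or.ALU) dual
  cy6 -> i9 (ld.MEM) tail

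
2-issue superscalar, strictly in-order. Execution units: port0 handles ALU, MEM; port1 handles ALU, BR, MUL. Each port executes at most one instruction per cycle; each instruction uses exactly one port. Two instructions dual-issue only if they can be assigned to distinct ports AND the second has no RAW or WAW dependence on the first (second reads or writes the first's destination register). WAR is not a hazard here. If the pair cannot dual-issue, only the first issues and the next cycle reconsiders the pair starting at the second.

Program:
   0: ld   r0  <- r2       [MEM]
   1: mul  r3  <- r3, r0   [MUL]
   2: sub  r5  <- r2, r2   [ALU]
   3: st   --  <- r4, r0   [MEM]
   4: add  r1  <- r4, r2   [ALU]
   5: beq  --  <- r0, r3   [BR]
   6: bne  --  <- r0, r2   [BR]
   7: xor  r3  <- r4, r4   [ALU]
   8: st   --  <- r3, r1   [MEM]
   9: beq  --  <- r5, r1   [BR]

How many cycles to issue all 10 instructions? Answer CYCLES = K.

#0 head=0: ld.MEM i0 RAW r0
#1 head=1: mul.MUL+sub.ALU i1+i2 dual
#2 head=3: st.MEM+add.ALU i3+i4 dual
#3 head=5: beq.BR i5 no-port BR/BR
#4 head=6: bne.BR+xor.ALU i6+i7 dual
#5 head=8: st.MEM+beq.BR i8+i9 dual

CYCLES = 6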